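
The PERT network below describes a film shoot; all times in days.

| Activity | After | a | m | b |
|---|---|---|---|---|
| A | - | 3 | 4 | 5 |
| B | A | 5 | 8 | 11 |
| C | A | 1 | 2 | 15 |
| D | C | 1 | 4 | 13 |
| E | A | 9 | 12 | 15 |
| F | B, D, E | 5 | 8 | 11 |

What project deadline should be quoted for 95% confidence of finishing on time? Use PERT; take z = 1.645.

26.4 days

te_A = (3 + 4·4 + 5)/6 = 24/6 = 4; σ²_A = ((5−3)/6)² = 0.111
te_B = (5 + 4·8 + 11)/6 = 48/6 = 8; σ²_B = ((11−5)/6)² = 1.000
te_C = (1 + 4·2 + 15)/6 = 24/6 = 4; σ²_C = ((15−1)/6)² = 5.444
te_D = (1 + 4·4 + 13)/6 = 30/6 = 5; σ²_D = ((13−1)/6)² = 4.000
te_E = (9 + 4·12 + 15)/6 = 72/6 = 12; σ²_E = ((15−9)/6)² = 1.000
te_F = (5 + 4·8 + 11)/6 = 48/6 = 8; σ²_F = ((11−5)/6)² = 1.000

Forward pass:
ES_A = 0; EF_A = 4
ES_B = 4; EF_B = 4+8 = 12
ES_C = 4; EF_C = 4+4 = 8
ES_D = 8; EF_D = 8+5 = 13
ES_E = 4; EF_E = 4+12 = 16
ES_F = max(EF_B=12, EF_D=13, EF_E=16) = 16; EF_F = 16+8 = 24
Expected project duration μ = 24 days. Critical path: A → E → F.

Variance along critical path = 0.111 + 1.000 + 1.000 = 2.111; σ = 1.453 days.
D = μ + z·σ = 24 + 1.645·1.453 = 26.4 days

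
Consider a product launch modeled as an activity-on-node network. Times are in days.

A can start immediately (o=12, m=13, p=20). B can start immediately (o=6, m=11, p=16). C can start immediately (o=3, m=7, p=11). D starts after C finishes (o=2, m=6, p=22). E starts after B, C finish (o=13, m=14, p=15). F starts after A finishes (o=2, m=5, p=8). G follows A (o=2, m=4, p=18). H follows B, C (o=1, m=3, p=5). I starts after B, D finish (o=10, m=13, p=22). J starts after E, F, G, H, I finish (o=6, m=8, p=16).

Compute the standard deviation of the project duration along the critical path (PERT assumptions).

4.43 days

te_A = (12 + 4·13 + 20)/6 = 84/6 = 14; σ²_A = ((20−12)/6)² = 1.778
te_B = (6 + 4·11 + 16)/6 = 66/6 = 11; σ²_B = ((16−6)/6)² = 2.778
te_C = (3 + 4·7 + 11)/6 = 42/6 = 7; σ²_C = ((11−3)/6)² = 1.778
te_D = (2 + 4·6 + 22)/6 = 48/6 = 8; σ²_D = ((22−2)/6)² = 11.111
te_E = (13 + 4·14 + 15)/6 = 84/6 = 14; σ²_E = ((15−13)/6)² = 0.111
te_F = (2 + 4·5 + 8)/6 = 30/6 = 5; σ²_F = ((8−2)/6)² = 1.000
te_G = (2 + 4·4 + 18)/6 = 36/6 = 6; σ²_G = ((18−2)/6)² = 7.111
te_H = (1 + 4·3 + 5)/6 = 18/6 = 3; σ²_H = ((5−1)/6)² = 0.444
te_I = (10 + 4·13 + 22)/6 = 84/6 = 14; σ²_I = ((22−10)/6)² = 4.000
te_J = (6 + 4·8 + 16)/6 = 54/6 = 9; σ²_J = ((16−6)/6)² = 2.778

Forward pass:
ES_A = 0; EF_A = 14
ES_B = 0; EF_B = 11
ES_C = 0; EF_C = 7
ES_D = 7; EF_D = 7+8 = 15
ES_E = max(EF_B=11, EF_C=7) = 11; EF_E = 11+14 = 25
ES_F = 14; EF_F = 14+5 = 19
ES_G = 14; EF_G = 14+6 = 20
ES_H = max(EF_B=11, EF_C=7) = 11; EF_H = 11+3 = 14
ES_I = max(EF_B=11, EF_D=15) = 15; EF_I = 15+14 = 29
ES_J = max(EF_E=25, EF_F=19, EF_G=20, EF_H=14, EF_I=29) = 29; EF_J = 29+9 = 38
Expected project duration μ = 38 days. Critical path: C → D → I → J.

Variance along critical path = 1.778 + 11.111 + 4.000 + 2.778 = 19.667
σ = √19.667 = 4.435 days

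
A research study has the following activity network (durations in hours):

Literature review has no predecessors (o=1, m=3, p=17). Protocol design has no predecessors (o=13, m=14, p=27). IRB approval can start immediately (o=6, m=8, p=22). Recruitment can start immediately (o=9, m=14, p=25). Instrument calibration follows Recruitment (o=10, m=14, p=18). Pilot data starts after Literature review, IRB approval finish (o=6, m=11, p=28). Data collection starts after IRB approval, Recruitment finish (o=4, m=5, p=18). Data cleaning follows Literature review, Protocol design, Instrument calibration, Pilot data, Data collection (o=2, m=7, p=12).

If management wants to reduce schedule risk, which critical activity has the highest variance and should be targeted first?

te_Literature review = (1 + 4·3 + 17)/6 = 30/6 = 5; σ²_Literature review = ((17−1)/6)² = 7.111
te_Protocol design = (13 + 4·14 + 27)/6 = 96/6 = 16; σ²_Protocol design = ((27−13)/6)² = 5.444
te_IRB approval = (6 + 4·8 + 22)/6 = 60/6 = 10; σ²_IRB approval = ((22−6)/6)² = 7.111
te_Recruitment = (9 + 4·14 + 25)/6 = 90/6 = 15; σ²_Recruitment = ((25−9)/6)² = 7.111
te_Instrument calibration = (10 + 4·14 + 18)/6 = 84/6 = 14; σ²_Instrument calibration = ((18−10)/6)² = 1.778
te_Pilot data = (6 + 4·11 + 28)/6 = 78/6 = 13; σ²_Pilot data = ((28−6)/6)² = 13.444
te_Data collection = (4 + 4·5 + 18)/6 = 42/6 = 7; σ²_Data collection = ((18−4)/6)² = 5.444
te_Data cleaning = (2 + 4·7 + 12)/6 = 42/6 = 7; σ²_Data cleaning = ((12−2)/6)² = 2.778

Forward pass:
ES_Literature review = 0; EF_Literature review = 5
ES_Protocol design = 0; EF_Protocol design = 16
ES_IRB approval = 0; EF_IRB approval = 10
ES_Recruitment = 0; EF_Recruitment = 15
ES_Instrument calibration = 15; EF_Instrument calibration = 15+14 = 29
ES_Pilot data = max(EF_Literature review=5, EF_IRB approval=10) = 10; EF_Pilot data = 10+13 = 23
ES_Data collection = max(EF_IRB approval=10, EF_Recruitment=15) = 15; EF_Data collection = 15+7 = 22
ES_Data cleaning = max(EF_Literature review=5, EF_Protocol design=16, EF_Instrument calibration=29, EF_Pilot data=23, EF_Data collection=22) = 29; EF_Data cleaning = 29+7 = 36
Expected project duration μ = 36 hours. Critical path: Recruitment → Instrument calibration → Data cleaning.

Variances on critical path: σ²_Recruitment=7.111, σ²_Instrument calibration=1.778, σ²_Data cleaning=2.778.
Largest is σ²_Recruitment = 7.111.

Recruitment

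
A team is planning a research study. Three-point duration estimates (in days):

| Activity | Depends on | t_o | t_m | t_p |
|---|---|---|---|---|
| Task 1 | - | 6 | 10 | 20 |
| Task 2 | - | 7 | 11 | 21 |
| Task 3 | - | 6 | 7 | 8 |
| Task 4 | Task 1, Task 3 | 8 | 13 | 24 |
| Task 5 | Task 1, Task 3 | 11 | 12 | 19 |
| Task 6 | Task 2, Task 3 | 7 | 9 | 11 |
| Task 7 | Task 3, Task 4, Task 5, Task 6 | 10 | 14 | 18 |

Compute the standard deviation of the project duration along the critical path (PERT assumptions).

te_Task 1 = (6 + 4·10 + 20)/6 = 66/6 = 11; σ²_Task 1 = ((20−6)/6)² = 5.444
te_Task 2 = (7 + 4·11 + 21)/6 = 72/6 = 12; σ²_Task 2 = ((21−7)/6)² = 5.444
te_Task 3 = (6 + 4·7 + 8)/6 = 42/6 = 7; σ²_Task 3 = ((8−6)/6)² = 0.111
te_Task 4 = (8 + 4·13 + 24)/6 = 84/6 = 14; σ²_Task 4 = ((24−8)/6)² = 7.111
te_Task 5 = (11 + 4·12 + 19)/6 = 78/6 = 13; σ²_Task 5 = ((19−11)/6)² = 1.778
te_Task 6 = (7 + 4·9 + 11)/6 = 54/6 = 9; σ²_Task 6 = ((11−7)/6)² = 0.444
te_Task 7 = (10 + 4·14 + 18)/6 = 84/6 = 14; σ²_Task 7 = ((18−10)/6)² = 1.778

Forward pass:
ES_Task 1 = 0; EF_Task 1 = 11
ES_Task 2 = 0; EF_Task 2 = 12
ES_Task 3 = 0; EF_Task 3 = 7
ES_Task 4 = max(EF_Task 1=11, EF_Task 3=7) = 11; EF_Task 4 = 11+14 = 25
ES_Task 5 = max(EF_Task 1=11, EF_Task 3=7) = 11; EF_Task 5 = 11+13 = 24
ES_Task 6 = max(EF_Task 2=12, EF_Task 3=7) = 12; EF_Task 6 = 12+9 = 21
ES_Task 7 = max(EF_Task 3=7, EF_Task 4=25, EF_Task 5=24, EF_Task 6=21) = 25; EF_Task 7 = 25+14 = 39
Expected project duration μ = 39 days. Critical path: Task 1 → Task 4 → Task 7.

Variance along critical path = 5.444 + 7.111 + 1.778 = 14.333
σ = √14.333 = 3.786 days

3.79 days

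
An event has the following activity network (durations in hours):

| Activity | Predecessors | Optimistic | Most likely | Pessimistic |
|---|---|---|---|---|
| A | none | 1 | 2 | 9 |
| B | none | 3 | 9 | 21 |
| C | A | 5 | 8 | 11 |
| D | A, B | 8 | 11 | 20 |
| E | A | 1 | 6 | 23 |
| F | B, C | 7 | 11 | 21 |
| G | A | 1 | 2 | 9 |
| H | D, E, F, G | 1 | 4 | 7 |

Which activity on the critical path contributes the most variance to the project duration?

F

te_A = (1 + 4·2 + 9)/6 = 18/6 = 3; σ²_A = ((9−1)/6)² = 1.778
te_B = (3 + 4·9 + 21)/6 = 60/6 = 10; σ²_B = ((21−3)/6)² = 9.000
te_C = (5 + 4·8 + 11)/6 = 48/6 = 8; σ²_C = ((11−5)/6)² = 1.000
te_D = (8 + 4·11 + 20)/6 = 72/6 = 12; σ²_D = ((20−8)/6)² = 4.000
te_E = (1 + 4·6 + 23)/6 = 48/6 = 8; σ²_E = ((23−1)/6)² = 13.444
te_F = (7 + 4·11 + 21)/6 = 72/6 = 12; σ²_F = ((21−7)/6)² = 5.444
te_G = (1 + 4·2 + 9)/6 = 18/6 = 3; σ²_G = ((9−1)/6)² = 1.778
te_H = (1 + 4·4 + 7)/6 = 24/6 = 4; σ²_H = ((7−1)/6)² = 1.000

Forward pass:
ES_A = 0; EF_A = 3
ES_B = 0; EF_B = 10
ES_C = 3; EF_C = 3+8 = 11
ES_D = max(EF_A=3, EF_B=10) = 10; EF_D = 10+12 = 22
ES_E = 3; EF_E = 3+8 = 11
ES_F = max(EF_B=10, EF_C=11) = 11; EF_F = 11+12 = 23
ES_G = 3; EF_G = 3+3 = 6
ES_H = max(EF_D=22, EF_E=11, EF_F=23, EF_G=6) = 23; EF_H = 23+4 = 27
Expected project duration μ = 27 hours. Critical path: A → C → F → H.

Variances on critical path: σ²_A=1.778, σ²_C=1.000, σ²_F=5.444, σ²_H=1.000.
Largest is σ²_F = 5.444.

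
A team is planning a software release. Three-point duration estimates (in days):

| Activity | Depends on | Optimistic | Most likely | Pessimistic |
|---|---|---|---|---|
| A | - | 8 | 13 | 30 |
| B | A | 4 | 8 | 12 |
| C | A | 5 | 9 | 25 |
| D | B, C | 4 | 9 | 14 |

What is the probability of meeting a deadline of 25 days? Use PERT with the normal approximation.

0.028

te_A = (8 + 4·13 + 30)/6 = 90/6 = 15; σ²_A = ((30−8)/6)² = 13.444
te_B = (4 + 4·8 + 12)/6 = 48/6 = 8; σ²_B = ((12−4)/6)² = 1.778
te_C = (5 + 4·9 + 25)/6 = 66/6 = 11; σ²_C = ((25−5)/6)² = 11.111
te_D = (4 + 4·9 + 14)/6 = 54/6 = 9; σ²_D = ((14−4)/6)² = 2.778

Forward pass:
ES_A = 0; EF_A = 15
ES_B = 15; EF_B = 15+8 = 23
ES_C = 15; EF_C = 15+11 = 26
ES_D = max(EF_B=23, EF_C=26) = 26; EF_D = 26+9 = 35
Expected project duration μ = 35 days. Critical path: A → C → D.

Variance along critical path = 13.444 + 11.111 + 2.778 = 27.333; σ = √27.333 = 5.228 days.
Z = (25 − 35) / 5.228 = -1.913
P(T ≤ 25) = Φ(-1.913) ≈ 0.028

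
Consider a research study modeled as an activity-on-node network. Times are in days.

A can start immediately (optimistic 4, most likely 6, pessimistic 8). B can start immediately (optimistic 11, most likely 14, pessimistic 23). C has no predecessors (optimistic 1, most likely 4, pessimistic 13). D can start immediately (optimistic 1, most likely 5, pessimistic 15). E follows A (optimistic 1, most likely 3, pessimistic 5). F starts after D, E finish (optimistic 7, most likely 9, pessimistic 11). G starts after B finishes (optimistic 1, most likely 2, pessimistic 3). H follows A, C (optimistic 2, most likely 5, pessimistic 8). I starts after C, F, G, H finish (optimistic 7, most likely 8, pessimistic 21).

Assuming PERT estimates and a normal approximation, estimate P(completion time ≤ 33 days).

te_A = (4 + 4·6 + 8)/6 = 36/6 = 6; σ²_A = ((8−4)/6)² = 0.444
te_B = (11 + 4·14 + 23)/6 = 90/6 = 15; σ²_B = ((23−11)/6)² = 4.000
te_C = (1 + 4·4 + 13)/6 = 30/6 = 5; σ²_C = ((13−1)/6)² = 4.000
te_D = (1 + 4·5 + 15)/6 = 36/6 = 6; σ²_D = ((15−1)/6)² = 5.444
te_E = (1 + 4·3 + 5)/6 = 18/6 = 3; σ²_E = ((5−1)/6)² = 0.444
te_F = (7 + 4·9 + 11)/6 = 54/6 = 9; σ²_F = ((11−7)/6)² = 0.444
te_G = (1 + 4·2 + 3)/6 = 12/6 = 2; σ²_G = ((3−1)/6)² = 0.111
te_H = (2 + 4·5 + 8)/6 = 30/6 = 5; σ²_H = ((8−2)/6)² = 1.000
te_I = (7 + 4·8 + 21)/6 = 60/6 = 10; σ²_I = ((21−7)/6)² = 5.444

Forward pass:
ES_A = 0; EF_A = 6
ES_B = 0; EF_B = 15
ES_C = 0; EF_C = 5
ES_D = 0; EF_D = 6
ES_E = 6; EF_E = 6+3 = 9
ES_F = max(EF_D=6, EF_E=9) = 9; EF_F = 9+9 = 18
ES_G = 15; EF_G = 15+2 = 17
ES_H = max(EF_A=6, EF_C=5) = 6; EF_H = 6+5 = 11
ES_I = max(EF_C=5, EF_F=18, EF_G=17, EF_H=11) = 18; EF_I = 18+10 = 28
Expected project duration μ = 28 days. Critical path: A → E → F → I.

Variance along critical path = 0.444 + 0.444 + 0.444 + 5.444 = 6.778; σ = √6.778 = 2.603 days.
Z = (33 − 28) / 2.603 = 1.921
P(T ≤ 33) = Φ(1.921) ≈ 0.973

0.973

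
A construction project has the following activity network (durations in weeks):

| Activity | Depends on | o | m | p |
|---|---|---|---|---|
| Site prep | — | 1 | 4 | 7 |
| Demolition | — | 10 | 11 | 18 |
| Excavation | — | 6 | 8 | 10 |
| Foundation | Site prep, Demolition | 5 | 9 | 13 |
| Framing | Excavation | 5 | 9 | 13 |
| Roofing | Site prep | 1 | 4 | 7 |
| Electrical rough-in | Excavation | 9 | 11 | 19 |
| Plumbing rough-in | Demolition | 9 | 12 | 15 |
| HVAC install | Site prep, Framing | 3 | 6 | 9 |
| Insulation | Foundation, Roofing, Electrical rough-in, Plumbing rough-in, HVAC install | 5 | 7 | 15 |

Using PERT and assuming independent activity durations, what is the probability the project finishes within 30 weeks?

te_Site prep = (1 + 4·4 + 7)/6 = 24/6 = 4; σ²_Site prep = ((7−1)/6)² = 1.000
te_Demolition = (10 + 4·11 + 18)/6 = 72/6 = 12; σ²_Demolition = ((18−10)/6)² = 1.778
te_Excavation = (6 + 4·8 + 10)/6 = 48/6 = 8; σ²_Excavation = ((10−6)/6)² = 0.444
te_Foundation = (5 + 4·9 + 13)/6 = 54/6 = 9; σ²_Foundation = ((13−5)/6)² = 1.778
te_Framing = (5 + 4·9 + 13)/6 = 54/6 = 9; σ²_Framing = ((13−5)/6)² = 1.778
te_Roofing = (1 + 4·4 + 7)/6 = 24/6 = 4; σ²_Roofing = ((7−1)/6)² = 1.000
te_Electrical rough-in = (9 + 4·11 + 19)/6 = 72/6 = 12; σ²_Electrical rough-in = ((19−9)/6)² = 2.778
te_Plumbing rough-in = (9 + 4·12 + 15)/6 = 72/6 = 12; σ²_Plumbing rough-in = ((15−9)/6)² = 1.000
te_HVAC install = (3 + 4·6 + 9)/6 = 36/6 = 6; σ²_HVAC install = ((9−3)/6)² = 1.000
te_Insulation = (5 + 4·7 + 15)/6 = 48/6 = 8; σ²_Insulation = ((15−5)/6)² = 2.778

Forward pass:
ES_Site prep = 0; EF_Site prep = 4
ES_Demolition = 0; EF_Demolition = 12
ES_Excavation = 0; EF_Excavation = 8
ES_Foundation = max(EF_Site prep=4, EF_Demolition=12) = 12; EF_Foundation = 12+9 = 21
ES_Framing = 8; EF_Framing = 8+9 = 17
ES_Roofing = 4; EF_Roofing = 4+4 = 8
ES_Electrical rough-in = 8; EF_Electrical rough-in = 8+12 = 20
ES_Plumbing rough-in = 12; EF_Plumbing rough-in = 12+12 = 24
ES_HVAC install = max(EF_Site prep=4, EF_Framing=17) = 17; EF_HVAC install = 17+6 = 23
ES_Insulation = max(EF_Foundation=21, EF_Roofing=8, EF_Electrical rough-in=20, EF_Plumbing rough-in=24, EF_HVAC install=23) = 24; EF_Insulation = 24+8 = 32
Expected project duration μ = 32 weeks. Critical path: Demolition → Plumbing rough-in → Insulation.

Variance along critical path = 1.778 + 1.000 + 2.778 = 5.556; σ = √5.556 = 2.357 weeks.
Z = (30 − 32) / 2.357 = -0.849
P(T ≤ 30) = Φ(-0.849) ≈ 0.198

0.198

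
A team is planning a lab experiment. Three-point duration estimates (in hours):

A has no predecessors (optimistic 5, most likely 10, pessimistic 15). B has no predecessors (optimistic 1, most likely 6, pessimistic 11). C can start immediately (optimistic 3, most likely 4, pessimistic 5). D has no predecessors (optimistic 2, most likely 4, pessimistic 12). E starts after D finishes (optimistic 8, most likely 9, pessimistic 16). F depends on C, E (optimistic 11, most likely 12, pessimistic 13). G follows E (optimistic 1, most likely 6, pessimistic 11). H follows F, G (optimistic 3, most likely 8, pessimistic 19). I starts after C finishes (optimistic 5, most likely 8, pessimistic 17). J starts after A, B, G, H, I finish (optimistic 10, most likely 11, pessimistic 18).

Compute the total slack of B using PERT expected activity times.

30 hours

te_A = (5 + 4·10 + 15)/6 = 60/6 = 10
te_B = (1 + 4·6 + 11)/6 = 36/6 = 6
te_C = (3 + 4·4 + 5)/6 = 24/6 = 4
te_D = (2 + 4·4 + 12)/6 = 30/6 = 5
te_E = (8 + 4·9 + 16)/6 = 60/6 = 10
te_F = (11 + 4·12 + 13)/6 = 72/6 = 12
te_G = (1 + 4·6 + 11)/6 = 36/6 = 6
te_H = (3 + 4·8 + 19)/6 = 54/6 = 9
te_I = (5 + 4·8 + 17)/6 = 54/6 = 9
te_J = (10 + 4·11 + 18)/6 = 72/6 = 12

Forward pass:
ES_A = 0; EF_A = 10
ES_B = 0; EF_B = 6
ES_C = 0; EF_C = 4
ES_D = 0; EF_D = 5
ES_E = 5; EF_E = 5+10 = 15
ES_F = max(EF_C=4, EF_E=15) = 15; EF_F = 15+12 = 27
ES_G = 15; EF_G = 15+6 = 21
ES_H = max(EF_F=27, EF_G=21) = 27; EF_H = 27+9 = 36
ES_I = 4; EF_I = 4+9 = 13
ES_J = max(EF_A=10, EF_B=6, EF_G=21, EF_H=36, EF_I=13) = 36; EF_J = 36+12 = 48
Expected project duration μ = 48 hours. Critical path: D → E → F → H → J.

Backward pass:
LF_J = 48; LS_J = 48−12 = 36
LF_I = LS_J = 36; LS_I = 36−9 = 27
LF_H = LS_J = 36; LS_H = 36−9 = 27
LF_G = min(LS_H=27, LS_J=36) = 27; LS_G = 27−6 = 21
LF_F = LS_H = 27; LS_F = 27−12 = 15
LF_E = min(LS_F=15, LS_G=21) = 15; LS_E = 15−10 = 5
LF_D = LS_E = 5; LS_D = 5−5 = 0
LF_C = min(LS_F=15, LS_I=27) = 15; LS_C = 15−4 = 11
LF_B = LS_J = 36; LS_B = 36−6 = 30
LF_A = LS_J = 36; LS_A = 36−10 = 26
Slack_B = LS_B − ES_B = 30 − 0 = 30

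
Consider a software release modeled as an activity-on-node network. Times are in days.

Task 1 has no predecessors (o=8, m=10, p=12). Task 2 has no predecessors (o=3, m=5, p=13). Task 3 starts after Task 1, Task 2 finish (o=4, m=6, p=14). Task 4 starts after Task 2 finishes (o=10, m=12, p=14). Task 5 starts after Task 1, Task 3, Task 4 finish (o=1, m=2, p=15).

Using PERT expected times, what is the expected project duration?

22 days

te_Task 1 = (8 + 4·10 + 12)/6 = 60/6 = 10
te_Task 2 = (3 + 4·5 + 13)/6 = 36/6 = 6
te_Task 3 = (4 + 4·6 + 14)/6 = 42/6 = 7
te_Task 4 = (10 + 4·12 + 14)/6 = 72/6 = 12
te_Task 5 = (1 + 4·2 + 15)/6 = 24/6 = 4

Forward pass:
ES_Task 1 = 0; EF_Task 1 = 10
ES_Task 2 = 0; EF_Task 2 = 6
ES_Task 3 = max(EF_Task 1=10, EF_Task 2=6) = 10; EF_Task 3 = 10+7 = 17
ES_Task 4 = 6; EF_Task 4 = 6+12 = 18
ES_Task 5 = max(EF_Task 1=10, EF_Task 3=17, EF_Task 4=18) = 18; EF_Task 5 = 18+4 = 22
Expected project duration μ = 22 days. Critical path: Task 2 → Task 4 → Task 5.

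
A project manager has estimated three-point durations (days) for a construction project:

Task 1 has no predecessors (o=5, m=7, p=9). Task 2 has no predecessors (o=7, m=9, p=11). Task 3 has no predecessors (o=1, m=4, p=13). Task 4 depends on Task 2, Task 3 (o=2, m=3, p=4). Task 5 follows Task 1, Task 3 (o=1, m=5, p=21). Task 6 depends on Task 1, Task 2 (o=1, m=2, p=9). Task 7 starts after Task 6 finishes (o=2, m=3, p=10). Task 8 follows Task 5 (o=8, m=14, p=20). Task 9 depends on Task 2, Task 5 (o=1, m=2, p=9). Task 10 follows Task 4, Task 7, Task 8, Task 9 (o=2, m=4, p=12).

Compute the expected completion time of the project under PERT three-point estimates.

33 days

te_Task 1 = (5 + 4·7 + 9)/6 = 42/6 = 7
te_Task 2 = (7 + 4·9 + 11)/6 = 54/6 = 9
te_Task 3 = (1 + 4·4 + 13)/6 = 30/6 = 5
te_Task 4 = (2 + 4·3 + 4)/6 = 18/6 = 3
te_Task 5 = (1 + 4·5 + 21)/6 = 42/6 = 7
te_Task 6 = (1 + 4·2 + 9)/6 = 18/6 = 3
te_Task 7 = (2 + 4·3 + 10)/6 = 24/6 = 4
te_Task 8 = (8 + 4·14 + 20)/6 = 84/6 = 14
te_Task 9 = (1 + 4·2 + 9)/6 = 18/6 = 3
te_Task 10 = (2 + 4·4 + 12)/6 = 30/6 = 5

Forward pass:
ES_Task 1 = 0; EF_Task 1 = 7
ES_Task 2 = 0; EF_Task 2 = 9
ES_Task 3 = 0; EF_Task 3 = 5
ES_Task 4 = max(EF_Task 2=9, EF_Task 3=5) = 9; EF_Task 4 = 9+3 = 12
ES_Task 5 = max(EF_Task 1=7, EF_Task 3=5) = 7; EF_Task 5 = 7+7 = 14
ES_Task 6 = max(EF_Task 1=7, EF_Task 2=9) = 9; EF_Task 6 = 9+3 = 12
ES_Task 7 = 12; EF_Task 7 = 12+4 = 16
ES_Task 8 = 14; EF_Task 8 = 14+14 = 28
ES_Task 9 = max(EF_Task 2=9, EF_Task 5=14) = 14; EF_Task 9 = 14+3 = 17
ES_Task 10 = max(EF_Task 4=12, EF_Task 7=16, EF_Task 8=28, EF_Task 9=17) = 28; EF_Task 10 = 28+5 = 33
Expected project duration μ = 33 days. Critical path: Task 1 → Task 5 → Task 8 → Task 10.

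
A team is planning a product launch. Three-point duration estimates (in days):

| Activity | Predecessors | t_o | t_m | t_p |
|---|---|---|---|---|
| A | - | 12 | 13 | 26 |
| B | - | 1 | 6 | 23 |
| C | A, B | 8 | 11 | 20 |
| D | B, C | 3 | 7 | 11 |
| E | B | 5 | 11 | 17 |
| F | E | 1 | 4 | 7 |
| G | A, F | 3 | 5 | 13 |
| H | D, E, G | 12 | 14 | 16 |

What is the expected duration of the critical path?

te_A = (12 + 4·13 + 26)/6 = 90/6 = 15
te_B = (1 + 4·6 + 23)/6 = 48/6 = 8
te_C = (8 + 4·11 + 20)/6 = 72/6 = 12
te_D = (3 + 4·7 + 11)/6 = 42/6 = 7
te_E = (5 + 4·11 + 17)/6 = 66/6 = 11
te_F = (1 + 4·4 + 7)/6 = 24/6 = 4
te_G = (3 + 4·5 + 13)/6 = 36/6 = 6
te_H = (12 + 4·14 + 16)/6 = 84/6 = 14

Forward pass:
ES_A = 0; EF_A = 15
ES_B = 0; EF_B = 8
ES_C = max(EF_A=15, EF_B=8) = 15; EF_C = 15+12 = 27
ES_D = max(EF_B=8, EF_C=27) = 27; EF_D = 27+7 = 34
ES_E = 8; EF_E = 8+11 = 19
ES_F = 19; EF_F = 19+4 = 23
ES_G = max(EF_A=15, EF_F=23) = 23; EF_G = 23+6 = 29
ES_H = max(EF_D=34, EF_E=19, EF_G=29) = 34; EF_H = 34+14 = 48
Expected project duration μ = 48 days. Critical path: A → C → D → H.

48 days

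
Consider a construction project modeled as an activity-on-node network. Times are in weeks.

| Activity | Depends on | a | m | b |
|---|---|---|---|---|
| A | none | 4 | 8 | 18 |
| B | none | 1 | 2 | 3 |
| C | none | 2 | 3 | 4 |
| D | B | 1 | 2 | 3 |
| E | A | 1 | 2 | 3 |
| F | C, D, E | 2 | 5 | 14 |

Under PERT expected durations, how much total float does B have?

7 weeks

te_A = (4 + 4·8 + 18)/6 = 54/6 = 9
te_B = (1 + 4·2 + 3)/6 = 12/6 = 2
te_C = (2 + 4·3 + 4)/6 = 18/6 = 3
te_D = (1 + 4·2 + 3)/6 = 12/6 = 2
te_E = (1 + 4·2 + 3)/6 = 12/6 = 2
te_F = (2 + 4·5 + 14)/6 = 36/6 = 6

Forward pass:
ES_A = 0; EF_A = 9
ES_B = 0; EF_B = 2
ES_C = 0; EF_C = 3
ES_D = 2; EF_D = 2+2 = 4
ES_E = 9; EF_E = 9+2 = 11
ES_F = max(EF_C=3, EF_D=4, EF_E=11) = 11; EF_F = 11+6 = 17
Expected project duration μ = 17 weeks. Critical path: A → E → F.

Backward pass:
LF_F = 17; LS_F = 17−6 = 11
LF_E = LS_F = 11; LS_E = 11−2 = 9
LF_D = LS_F = 11; LS_D = 11−2 = 9
LF_C = LS_F = 11; LS_C = 11−3 = 8
LF_B = LS_D = 9; LS_B = 9−2 = 7
LF_A = LS_E = 9; LS_A = 9−9 = 0
Slack_B = LS_B − ES_B = 7 − 0 = 7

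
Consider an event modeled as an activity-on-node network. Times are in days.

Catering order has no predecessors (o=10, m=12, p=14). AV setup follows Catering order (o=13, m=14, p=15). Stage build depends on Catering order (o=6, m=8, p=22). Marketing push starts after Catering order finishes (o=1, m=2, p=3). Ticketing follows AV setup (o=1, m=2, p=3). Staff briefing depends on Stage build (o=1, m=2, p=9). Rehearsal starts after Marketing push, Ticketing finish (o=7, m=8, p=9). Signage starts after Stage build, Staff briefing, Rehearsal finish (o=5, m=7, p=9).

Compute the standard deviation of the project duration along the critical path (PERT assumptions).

1.11 days

te_Catering order = (10 + 4·12 + 14)/6 = 72/6 = 12; σ²_Catering order = ((14−10)/6)² = 0.444
te_AV setup = (13 + 4·14 + 15)/6 = 84/6 = 14; σ²_AV setup = ((15−13)/6)² = 0.111
te_Stage build = (6 + 4·8 + 22)/6 = 60/6 = 10; σ²_Stage build = ((22−6)/6)² = 7.111
te_Marketing push = (1 + 4·2 + 3)/6 = 12/6 = 2; σ²_Marketing push = ((3−1)/6)² = 0.111
te_Ticketing = (1 + 4·2 + 3)/6 = 12/6 = 2; σ²_Ticketing = ((3−1)/6)² = 0.111
te_Staff briefing = (1 + 4·2 + 9)/6 = 18/6 = 3; σ²_Staff briefing = ((9−1)/6)² = 1.778
te_Rehearsal = (7 + 4·8 + 9)/6 = 48/6 = 8; σ²_Rehearsal = ((9−7)/6)² = 0.111
te_Signage = (5 + 4·7 + 9)/6 = 42/6 = 7; σ²_Signage = ((9−5)/6)² = 0.444

Forward pass:
ES_Catering order = 0; EF_Catering order = 12
ES_AV setup = 12; EF_AV setup = 12+14 = 26
ES_Stage build = 12; EF_Stage build = 12+10 = 22
ES_Marketing push = 12; EF_Marketing push = 12+2 = 14
ES_Ticketing = 26; EF_Ticketing = 26+2 = 28
ES_Staff briefing = 22; EF_Staff briefing = 22+3 = 25
ES_Rehearsal = max(EF_Marketing push=14, EF_Ticketing=28) = 28; EF_Rehearsal = 28+8 = 36
ES_Signage = max(EF_Stage build=22, EF_Staff briefing=25, EF_Rehearsal=36) = 36; EF_Signage = 36+7 = 43
Expected project duration μ = 43 days. Critical path: Catering order → AV setup → Ticketing → Rehearsal → Signage.

Variance along critical path = 0.444 + 0.111 + 0.111 + 0.111 + 0.444 = 1.222
σ = √1.222 = 1.106 days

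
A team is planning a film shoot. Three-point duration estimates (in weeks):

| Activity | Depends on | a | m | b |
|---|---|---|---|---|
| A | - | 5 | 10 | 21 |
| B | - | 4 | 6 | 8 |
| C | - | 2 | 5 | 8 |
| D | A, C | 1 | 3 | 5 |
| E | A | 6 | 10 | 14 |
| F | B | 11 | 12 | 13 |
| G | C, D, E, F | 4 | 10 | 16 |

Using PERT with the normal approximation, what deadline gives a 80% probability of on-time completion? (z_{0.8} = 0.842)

34.0 weeks

te_A = (5 + 4·10 + 21)/6 = 66/6 = 11; σ²_A = ((21−5)/6)² = 7.111
te_B = (4 + 4·6 + 8)/6 = 36/6 = 6; σ²_B = ((8−4)/6)² = 0.444
te_C = (2 + 4·5 + 8)/6 = 30/6 = 5; σ²_C = ((8−2)/6)² = 1.000
te_D = (1 + 4·3 + 5)/6 = 18/6 = 3; σ²_D = ((5−1)/6)² = 0.444
te_E = (6 + 4·10 + 14)/6 = 60/6 = 10; σ²_E = ((14−6)/6)² = 1.778
te_F = (11 + 4·12 + 13)/6 = 72/6 = 12; σ²_F = ((13−11)/6)² = 0.111
te_G = (4 + 4·10 + 16)/6 = 60/6 = 10; σ²_G = ((16−4)/6)² = 4.000

Forward pass:
ES_A = 0; EF_A = 11
ES_B = 0; EF_B = 6
ES_C = 0; EF_C = 5
ES_D = max(EF_A=11, EF_C=5) = 11; EF_D = 11+3 = 14
ES_E = 11; EF_E = 11+10 = 21
ES_F = 6; EF_F = 6+12 = 18
ES_G = max(EF_C=5, EF_D=14, EF_E=21, EF_F=18) = 21; EF_G = 21+10 = 31
Expected project duration μ = 31 weeks. Critical path: A → E → G.

Variance along critical path = 7.111 + 1.778 + 4.000 = 12.889; σ = 3.590 weeks.
D = μ + z·σ = 31 + 0.842·3.590 = 34.0 weeks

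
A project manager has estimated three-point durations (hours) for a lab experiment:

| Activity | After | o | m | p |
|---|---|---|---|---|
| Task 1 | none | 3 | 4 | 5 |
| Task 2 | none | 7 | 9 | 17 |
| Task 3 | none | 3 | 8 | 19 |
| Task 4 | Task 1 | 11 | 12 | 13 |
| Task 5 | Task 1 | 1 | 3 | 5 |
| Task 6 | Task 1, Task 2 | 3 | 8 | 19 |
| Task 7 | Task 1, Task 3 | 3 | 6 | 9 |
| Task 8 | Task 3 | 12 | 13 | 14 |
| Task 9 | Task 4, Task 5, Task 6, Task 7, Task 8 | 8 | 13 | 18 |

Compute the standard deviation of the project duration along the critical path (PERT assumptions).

te_Task 1 = (3 + 4·4 + 5)/6 = 24/6 = 4; σ²_Task 1 = ((5−3)/6)² = 0.111
te_Task 2 = (7 + 4·9 + 17)/6 = 60/6 = 10; σ²_Task 2 = ((17−7)/6)² = 2.778
te_Task 3 = (3 + 4·8 + 19)/6 = 54/6 = 9; σ²_Task 3 = ((19−3)/6)² = 7.111
te_Task 4 = (11 + 4·12 + 13)/6 = 72/6 = 12; σ²_Task 4 = ((13−11)/6)² = 0.111
te_Task 5 = (1 + 4·3 + 5)/6 = 18/6 = 3; σ²_Task 5 = ((5−1)/6)² = 0.444
te_Task 6 = (3 + 4·8 + 19)/6 = 54/6 = 9; σ²_Task 6 = ((19−3)/6)² = 7.111
te_Task 7 = (3 + 4·6 + 9)/6 = 36/6 = 6; σ²_Task 7 = ((9−3)/6)² = 1.000
te_Task 8 = (12 + 4·13 + 14)/6 = 78/6 = 13; σ²_Task 8 = ((14−12)/6)² = 0.111
te_Task 9 = (8 + 4·13 + 18)/6 = 78/6 = 13; σ²_Task 9 = ((18−8)/6)² = 2.778

Forward pass:
ES_Task 1 = 0; EF_Task 1 = 4
ES_Task 2 = 0; EF_Task 2 = 10
ES_Task 3 = 0; EF_Task 3 = 9
ES_Task 4 = 4; EF_Task 4 = 4+12 = 16
ES_Task 5 = 4; EF_Task 5 = 4+3 = 7
ES_Task 6 = max(EF_Task 1=4, EF_Task 2=10) = 10; EF_Task 6 = 10+9 = 19
ES_Task 7 = max(EF_Task 1=4, EF_Task 3=9) = 9; EF_Task 7 = 9+6 = 15
ES_Task 8 = 9; EF_Task 8 = 9+13 = 22
ES_Task 9 = max(EF_Task 4=16, EF_Task 5=7, EF_Task 6=19, EF_Task 7=15, EF_Task 8=22) = 22; EF_Task 9 = 22+13 = 35
Expected project duration μ = 35 hours. Critical path: Task 3 → Task 8 → Task 9.

Variance along critical path = 7.111 + 0.111 + 2.778 = 10.000
σ = √10.000 = 3.162 hours

3.16 hours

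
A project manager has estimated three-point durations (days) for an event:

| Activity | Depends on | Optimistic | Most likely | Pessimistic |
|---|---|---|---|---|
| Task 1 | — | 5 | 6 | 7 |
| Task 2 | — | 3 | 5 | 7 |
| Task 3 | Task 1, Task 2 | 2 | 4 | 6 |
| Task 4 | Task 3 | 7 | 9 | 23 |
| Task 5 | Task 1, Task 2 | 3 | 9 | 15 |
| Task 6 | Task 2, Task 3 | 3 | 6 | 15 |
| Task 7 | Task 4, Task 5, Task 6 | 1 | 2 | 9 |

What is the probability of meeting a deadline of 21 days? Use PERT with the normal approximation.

te_Task 1 = (5 + 4·6 + 7)/6 = 36/6 = 6; σ²_Task 1 = ((7−5)/6)² = 0.111
te_Task 2 = (3 + 4·5 + 7)/6 = 30/6 = 5; σ²_Task 2 = ((7−3)/6)² = 0.444
te_Task 3 = (2 + 4·4 + 6)/6 = 24/6 = 4; σ²_Task 3 = ((6−2)/6)² = 0.444
te_Task 4 = (7 + 4·9 + 23)/6 = 66/6 = 11; σ²_Task 4 = ((23−7)/6)² = 7.111
te_Task 5 = (3 + 4·9 + 15)/6 = 54/6 = 9; σ²_Task 5 = ((15−3)/6)² = 4.000
te_Task 6 = (3 + 4·6 + 15)/6 = 42/6 = 7; σ²_Task 6 = ((15−3)/6)² = 4.000
te_Task 7 = (1 + 4·2 + 9)/6 = 18/6 = 3; σ²_Task 7 = ((9−1)/6)² = 1.778

Forward pass:
ES_Task 1 = 0; EF_Task 1 = 6
ES_Task 2 = 0; EF_Task 2 = 5
ES_Task 3 = max(EF_Task 1=6, EF_Task 2=5) = 6; EF_Task 3 = 6+4 = 10
ES_Task 4 = 10; EF_Task 4 = 10+11 = 21
ES_Task 5 = max(EF_Task 1=6, EF_Task 2=5) = 6; EF_Task 5 = 6+9 = 15
ES_Task 6 = max(EF_Task 2=5, EF_Task 3=10) = 10; EF_Task 6 = 10+7 = 17
ES_Task 7 = max(EF_Task 4=21, EF_Task 5=15, EF_Task 6=17) = 21; EF_Task 7 = 21+3 = 24
Expected project duration μ = 24 days. Critical path: Task 1 → Task 3 → Task 4 → Task 7.

Variance along critical path = 0.111 + 0.444 + 7.111 + 1.778 = 9.444; σ = √9.444 = 3.073 days.
Z = (21 − 24) / 3.073 = -0.976
P(T ≤ 21) = Φ(-0.976) ≈ 0.164

0.164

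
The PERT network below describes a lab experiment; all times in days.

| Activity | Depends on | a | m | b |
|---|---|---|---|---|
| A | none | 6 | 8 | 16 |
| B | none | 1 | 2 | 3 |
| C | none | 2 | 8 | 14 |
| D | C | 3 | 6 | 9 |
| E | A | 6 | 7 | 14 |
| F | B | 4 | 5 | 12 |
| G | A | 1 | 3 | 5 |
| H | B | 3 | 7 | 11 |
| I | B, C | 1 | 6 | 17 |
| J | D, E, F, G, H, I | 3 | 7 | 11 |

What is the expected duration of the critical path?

te_A = (6 + 4·8 + 16)/6 = 54/6 = 9
te_B = (1 + 4·2 + 3)/6 = 12/6 = 2
te_C = (2 + 4·8 + 14)/6 = 48/6 = 8
te_D = (3 + 4·6 + 9)/6 = 36/6 = 6
te_E = (6 + 4·7 + 14)/6 = 48/6 = 8
te_F = (4 + 4·5 + 12)/6 = 36/6 = 6
te_G = (1 + 4·3 + 5)/6 = 18/6 = 3
te_H = (3 + 4·7 + 11)/6 = 42/6 = 7
te_I = (1 + 4·6 + 17)/6 = 42/6 = 7
te_J = (3 + 4·7 + 11)/6 = 42/6 = 7

Forward pass:
ES_A = 0; EF_A = 9
ES_B = 0; EF_B = 2
ES_C = 0; EF_C = 8
ES_D = 8; EF_D = 8+6 = 14
ES_E = 9; EF_E = 9+8 = 17
ES_F = 2; EF_F = 2+6 = 8
ES_G = 9; EF_G = 9+3 = 12
ES_H = 2; EF_H = 2+7 = 9
ES_I = max(EF_B=2, EF_C=8) = 8; EF_I = 8+7 = 15
ES_J = max(EF_D=14, EF_E=17, EF_F=8, EF_G=12, EF_H=9, EF_I=15) = 17; EF_J = 17+7 = 24
Expected project duration μ = 24 days. Critical path: A → E → J.

24 days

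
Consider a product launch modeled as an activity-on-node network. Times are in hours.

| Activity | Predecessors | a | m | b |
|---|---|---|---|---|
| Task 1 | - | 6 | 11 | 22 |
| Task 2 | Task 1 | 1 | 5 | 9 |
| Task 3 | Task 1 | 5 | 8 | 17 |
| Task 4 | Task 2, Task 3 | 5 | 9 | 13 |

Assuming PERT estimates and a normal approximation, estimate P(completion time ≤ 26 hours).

te_Task 1 = (6 + 4·11 + 22)/6 = 72/6 = 12; σ²_Task 1 = ((22−6)/6)² = 7.111
te_Task 2 = (1 + 4·5 + 9)/6 = 30/6 = 5; σ²_Task 2 = ((9−1)/6)² = 1.778
te_Task 3 = (5 + 4·8 + 17)/6 = 54/6 = 9; σ²_Task 3 = ((17−5)/6)² = 4.000
te_Task 4 = (5 + 4·9 + 13)/6 = 54/6 = 9; σ²_Task 4 = ((13−5)/6)² = 1.778

Forward pass:
ES_Task 1 = 0; EF_Task 1 = 12
ES_Task 2 = 12; EF_Task 2 = 12+5 = 17
ES_Task 3 = 12; EF_Task 3 = 12+9 = 21
ES_Task 4 = max(EF_Task 2=17, EF_Task 3=21) = 21; EF_Task 4 = 21+9 = 30
Expected project duration μ = 30 hours. Critical path: Task 1 → Task 3 → Task 4.

Variance along critical path = 7.111 + 4.000 + 1.778 = 12.889; σ = √12.889 = 3.590 hours.
Z = (26 − 30) / 3.590 = -1.114
P(T ≤ 26) = Φ(-1.114) ≈ 0.133

0.133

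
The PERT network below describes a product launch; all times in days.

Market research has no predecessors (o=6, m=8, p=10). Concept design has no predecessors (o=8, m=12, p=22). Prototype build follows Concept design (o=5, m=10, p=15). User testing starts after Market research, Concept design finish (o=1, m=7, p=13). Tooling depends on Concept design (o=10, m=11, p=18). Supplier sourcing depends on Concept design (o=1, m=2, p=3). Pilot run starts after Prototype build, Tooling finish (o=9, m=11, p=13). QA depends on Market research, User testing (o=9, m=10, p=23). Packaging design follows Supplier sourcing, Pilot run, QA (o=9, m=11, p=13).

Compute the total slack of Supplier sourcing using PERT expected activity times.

21 days

te_Market research = (6 + 4·8 + 10)/6 = 48/6 = 8
te_Concept design = (8 + 4·12 + 22)/6 = 78/6 = 13
te_Prototype build = (5 + 4·10 + 15)/6 = 60/6 = 10
te_User testing = (1 + 4·7 + 13)/6 = 42/6 = 7
te_Tooling = (10 + 4·11 + 18)/6 = 72/6 = 12
te_Supplier sourcing = (1 + 4·2 + 3)/6 = 12/6 = 2
te_Pilot run = (9 + 4·11 + 13)/6 = 66/6 = 11
te_QA = (9 + 4·10 + 23)/6 = 72/6 = 12
te_Packaging design = (9 + 4·11 + 13)/6 = 66/6 = 11

Forward pass:
ES_Market research = 0; EF_Market research = 8
ES_Concept design = 0; EF_Concept design = 13
ES_Prototype build = 13; EF_Prototype build = 13+10 = 23
ES_User testing = max(EF_Market research=8, EF_Concept design=13) = 13; EF_User testing = 13+7 = 20
ES_Tooling = 13; EF_Tooling = 13+12 = 25
ES_Supplier sourcing = 13; EF_Supplier sourcing = 13+2 = 15
ES_Pilot run = max(EF_Prototype build=23, EF_Tooling=25) = 25; EF_Pilot run = 25+11 = 36
ES_QA = max(EF_Market research=8, EF_User testing=20) = 20; EF_QA = 20+12 = 32
ES_Packaging design = max(EF_Supplier sourcing=15, EF_Pilot run=36, EF_QA=32) = 36; EF_Packaging design = 36+11 = 47
Expected project duration μ = 47 days. Critical path: Concept design → Tooling → Pilot run → Packaging design.

Backward pass:
LF_Packaging design = 47; LS_Packaging design = 47−11 = 36
LF_QA = LS_Packaging design = 36; LS_QA = 36−12 = 24
LF_Pilot run = LS_Packaging design = 36; LS_Pilot run = 36−11 = 25
LF_Supplier sourcing = LS_Packaging design = 36; LS_Supplier sourcing = 36−2 = 34
LF_Tooling = LS_Pilot run = 25; LS_Tooling = 25−12 = 13
LF_User testing = LS_QA = 24; LS_User testing = 24−7 = 17
LF_Prototype build = LS_Pilot run = 25; LS_Prototype build = 25−10 = 15
LF_Concept design = min(LS_Prototype build=15, LS_User testing=17, LS_Tooling=13, LS_Supplier sourcing=34) = 13; LS_Concept design = 13−13 = 0
LF_Market research = min(LS_User testing=17, LS_QA=24) = 17; LS_Market research = 17−8 = 9
Slack_Supplier sourcing = LS_Supplier sourcing − ES_Supplier sourcing = 34 − 13 = 21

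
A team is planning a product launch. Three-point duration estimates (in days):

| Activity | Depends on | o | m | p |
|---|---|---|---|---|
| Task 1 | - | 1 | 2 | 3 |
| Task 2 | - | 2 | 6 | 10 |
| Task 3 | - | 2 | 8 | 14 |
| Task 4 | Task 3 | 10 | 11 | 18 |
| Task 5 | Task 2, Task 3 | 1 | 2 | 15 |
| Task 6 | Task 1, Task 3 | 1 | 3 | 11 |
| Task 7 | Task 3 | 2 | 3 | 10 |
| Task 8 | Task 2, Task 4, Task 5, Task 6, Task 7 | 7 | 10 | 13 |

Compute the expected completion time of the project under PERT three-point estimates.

te_Task 1 = (1 + 4·2 + 3)/6 = 12/6 = 2
te_Task 2 = (2 + 4·6 + 10)/6 = 36/6 = 6
te_Task 3 = (2 + 4·8 + 14)/6 = 48/6 = 8
te_Task 4 = (10 + 4·11 + 18)/6 = 72/6 = 12
te_Task 5 = (1 + 4·2 + 15)/6 = 24/6 = 4
te_Task 6 = (1 + 4·3 + 11)/6 = 24/6 = 4
te_Task 7 = (2 + 4·3 + 10)/6 = 24/6 = 4
te_Task 8 = (7 + 4·10 + 13)/6 = 60/6 = 10

Forward pass:
ES_Task 1 = 0; EF_Task 1 = 2
ES_Task 2 = 0; EF_Task 2 = 6
ES_Task 3 = 0; EF_Task 3 = 8
ES_Task 4 = 8; EF_Task 4 = 8+12 = 20
ES_Task 5 = max(EF_Task 2=6, EF_Task 3=8) = 8; EF_Task 5 = 8+4 = 12
ES_Task 6 = max(EF_Task 1=2, EF_Task 3=8) = 8; EF_Task 6 = 8+4 = 12
ES_Task 7 = 8; EF_Task 7 = 8+4 = 12
ES_Task 8 = max(EF_Task 2=6, EF_Task 4=20, EF_Task 5=12, EF_Task 6=12, EF_Task 7=12) = 20; EF_Task 8 = 20+10 = 30
Expected project duration μ = 30 days. Critical path: Task 3 → Task 4 → Task 8.

30 days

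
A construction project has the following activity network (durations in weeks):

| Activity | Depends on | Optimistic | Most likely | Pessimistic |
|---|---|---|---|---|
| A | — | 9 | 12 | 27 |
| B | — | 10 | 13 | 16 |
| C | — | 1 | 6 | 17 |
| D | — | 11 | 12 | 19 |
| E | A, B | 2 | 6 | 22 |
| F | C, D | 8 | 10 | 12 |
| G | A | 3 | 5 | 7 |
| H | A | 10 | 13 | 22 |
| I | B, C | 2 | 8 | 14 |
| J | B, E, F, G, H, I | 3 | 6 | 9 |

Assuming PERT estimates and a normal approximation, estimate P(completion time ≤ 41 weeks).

te_A = (9 + 4·12 + 27)/6 = 84/6 = 14; σ²_A = ((27−9)/6)² = 9.000
te_B = (10 + 4·13 + 16)/6 = 78/6 = 13; σ²_B = ((16−10)/6)² = 1.000
te_C = (1 + 4·6 + 17)/6 = 42/6 = 7; σ²_C = ((17−1)/6)² = 7.111
te_D = (11 + 4·12 + 19)/6 = 78/6 = 13; σ²_D = ((19−11)/6)² = 1.778
te_E = (2 + 4·6 + 22)/6 = 48/6 = 8; σ²_E = ((22−2)/6)² = 11.111
te_F = (8 + 4·10 + 12)/6 = 60/6 = 10; σ²_F = ((12−8)/6)² = 0.444
te_G = (3 + 4·5 + 7)/6 = 30/6 = 5; σ²_G = ((7−3)/6)² = 0.444
te_H = (10 + 4·13 + 22)/6 = 84/6 = 14; σ²_H = ((22−10)/6)² = 4.000
te_I = (2 + 4·8 + 14)/6 = 48/6 = 8; σ²_I = ((14−2)/6)² = 4.000
te_J = (3 + 4·6 + 9)/6 = 36/6 = 6; σ²_J = ((9−3)/6)² = 1.000

Forward pass:
ES_A = 0; EF_A = 14
ES_B = 0; EF_B = 13
ES_C = 0; EF_C = 7
ES_D = 0; EF_D = 13
ES_E = max(EF_A=14, EF_B=13) = 14; EF_E = 14+8 = 22
ES_F = max(EF_C=7, EF_D=13) = 13; EF_F = 13+10 = 23
ES_G = 14; EF_G = 14+5 = 19
ES_H = 14; EF_H = 14+14 = 28
ES_I = max(EF_B=13, EF_C=7) = 13; EF_I = 13+8 = 21
ES_J = max(EF_B=13, EF_E=22, EF_F=23, EF_G=19, EF_H=28, EF_I=21) = 28; EF_J = 28+6 = 34
Expected project duration μ = 34 weeks. Critical path: A → H → J.

Variance along critical path = 9.000 + 4.000 + 1.000 = 14.000; σ = √14.000 = 3.742 weeks.
Z = (41 − 34) / 3.742 = 1.871
P(T ≤ 41) = Φ(1.871) ≈ 0.969

0.969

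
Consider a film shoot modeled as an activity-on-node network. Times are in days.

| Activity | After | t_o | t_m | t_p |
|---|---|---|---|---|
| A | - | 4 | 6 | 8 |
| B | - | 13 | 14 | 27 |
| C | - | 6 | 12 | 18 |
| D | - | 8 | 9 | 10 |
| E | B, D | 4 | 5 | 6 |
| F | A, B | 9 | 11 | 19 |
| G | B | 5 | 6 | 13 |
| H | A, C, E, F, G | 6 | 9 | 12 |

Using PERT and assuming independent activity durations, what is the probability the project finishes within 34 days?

0.162

te_A = (4 + 4·6 + 8)/6 = 36/6 = 6; σ²_A = ((8−4)/6)² = 0.444
te_B = (13 + 4·14 + 27)/6 = 96/6 = 16; σ²_B = ((27−13)/6)² = 5.444
te_C = (6 + 4·12 + 18)/6 = 72/6 = 12; σ²_C = ((18−6)/6)² = 4.000
te_D = (8 + 4·9 + 10)/6 = 54/6 = 9; σ²_D = ((10−8)/6)² = 0.111
te_E = (4 + 4·5 + 6)/6 = 30/6 = 5; σ²_E = ((6−4)/6)² = 0.111
te_F = (9 + 4·11 + 19)/6 = 72/6 = 12; σ²_F = ((19−9)/6)² = 2.778
te_G = (5 + 4·6 + 13)/6 = 42/6 = 7; σ²_G = ((13−5)/6)² = 1.778
te_H = (6 + 4·9 + 12)/6 = 54/6 = 9; σ²_H = ((12−6)/6)² = 1.000

Forward pass:
ES_A = 0; EF_A = 6
ES_B = 0; EF_B = 16
ES_C = 0; EF_C = 12
ES_D = 0; EF_D = 9
ES_E = max(EF_B=16, EF_D=9) = 16; EF_E = 16+5 = 21
ES_F = max(EF_A=6, EF_B=16) = 16; EF_F = 16+12 = 28
ES_G = 16; EF_G = 16+7 = 23
ES_H = max(EF_A=6, EF_C=12, EF_E=21, EF_F=28, EF_G=23) = 28; EF_H = 28+9 = 37
Expected project duration μ = 37 days. Critical path: B → F → H.

Variance along critical path = 5.444 + 2.778 + 1.000 = 9.222; σ = √9.222 = 3.037 days.
Z = (34 − 37) / 3.037 = -0.988
P(T ≤ 34) = Φ(-0.988) ≈ 0.162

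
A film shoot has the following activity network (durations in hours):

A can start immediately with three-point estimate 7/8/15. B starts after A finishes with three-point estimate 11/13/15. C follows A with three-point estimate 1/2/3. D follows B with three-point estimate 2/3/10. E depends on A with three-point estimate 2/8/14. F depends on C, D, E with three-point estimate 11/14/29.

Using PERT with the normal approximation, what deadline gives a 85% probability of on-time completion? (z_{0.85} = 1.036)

45.7 hours

te_A = (7 + 4·8 + 15)/6 = 54/6 = 9; σ²_A = ((15−7)/6)² = 1.778
te_B = (11 + 4·13 + 15)/6 = 78/6 = 13; σ²_B = ((15−11)/6)² = 0.444
te_C = (1 + 4·2 + 3)/6 = 12/6 = 2; σ²_C = ((3−1)/6)² = 0.111
te_D = (2 + 4·3 + 10)/6 = 24/6 = 4; σ²_D = ((10−2)/6)² = 1.778
te_E = (2 + 4·8 + 14)/6 = 48/6 = 8; σ²_E = ((14−2)/6)² = 4.000
te_F = (11 + 4·14 + 29)/6 = 96/6 = 16; σ²_F = ((29−11)/6)² = 9.000

Forward pass:
ES_A = 0; EF_A = 9
ES_B = 9; EF_B = 9+13 = 22
ES_C = 9; EF_C = 9+2 = 11
ES_D = 22; EF_D = 22+4 = 26
ES_E = 9; EF_E = 9+8 = 17
ES_F = max(EF_C=11, EF_D=26, EF_E=17) = 26; EF_F = 26+16 = 42
Expected project duration μ = 42 hours. Critical path: A → B → D → F.

Variance along critical path = 1.778 + 0.444 + 1.778 + 9.000 = 13.000; σ = 3.606 hours.
D = μ + z·σ = 42 + 1.036·3.606 = 45.7 hours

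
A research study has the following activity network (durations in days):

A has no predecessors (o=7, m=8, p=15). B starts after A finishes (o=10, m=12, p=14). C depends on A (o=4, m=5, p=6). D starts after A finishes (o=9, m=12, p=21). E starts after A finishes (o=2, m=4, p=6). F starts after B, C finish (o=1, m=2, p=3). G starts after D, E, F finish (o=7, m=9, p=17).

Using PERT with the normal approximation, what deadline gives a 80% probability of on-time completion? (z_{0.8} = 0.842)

te_A = (7 + 4·8 + 15)/6 = 54/6 = 9; σ²_A = ((15−7)/6)² = 1.778
te_B = (10 + 4·12 + 14)/6 = 72/6 = 12; σ²_B = ((14−10)/6)² = 0.444
te_C = (4 + 4·5 + 6)/6 = 30/6 = 5; σ²_C = ((6−4)/6)² = 0.111
te_D = (9 + 4·12 + 21)/6 = 78/6 = 13; σ²_D = ((21−9)/6)² = 4.000
te_E = (2 + 4·4 + 6)/6 = 24/6 = 4; σ²_E = ((6−2)/6)² = 0.444
te_F = (1 + 4·2 + 3)/6 = 12/6 = 2; σ²_F = ((3−1)/6)² = 0.111
te_G = (7 + 4·9 + 17)/6 = 60/6 = 10; σ²_G = ((17−7)/6)² = 2.778

Forward pass:
ES_A = 0; EF_A = 9
ES_B = 9; EF_B = 9+12 = 21
ES_C = 9; EF_C = 9+5 = 14
ES_D = 9; EF_D = 9+13 = 22
ES_E = 9; EF_E = 9+4 = 13
ES_F = max(EF_B=21, EF_C=14) = 21; EF_F = 21+2 = 23
ES_G = max(EF_D=22, EF_E=13, EF_F=23) = 23; EF_G = 23+10 = 33
Expected project duration μ = 33 days. Critical path: A → B → F → G.

Variance along critical path = 1.778 + 0.444 + 0.111 + 2.778 = 5.111; σ = 2.261 days.
D = μ + z·σ = 33 + 0.842·2.261 = 34.9 days

34.9 days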